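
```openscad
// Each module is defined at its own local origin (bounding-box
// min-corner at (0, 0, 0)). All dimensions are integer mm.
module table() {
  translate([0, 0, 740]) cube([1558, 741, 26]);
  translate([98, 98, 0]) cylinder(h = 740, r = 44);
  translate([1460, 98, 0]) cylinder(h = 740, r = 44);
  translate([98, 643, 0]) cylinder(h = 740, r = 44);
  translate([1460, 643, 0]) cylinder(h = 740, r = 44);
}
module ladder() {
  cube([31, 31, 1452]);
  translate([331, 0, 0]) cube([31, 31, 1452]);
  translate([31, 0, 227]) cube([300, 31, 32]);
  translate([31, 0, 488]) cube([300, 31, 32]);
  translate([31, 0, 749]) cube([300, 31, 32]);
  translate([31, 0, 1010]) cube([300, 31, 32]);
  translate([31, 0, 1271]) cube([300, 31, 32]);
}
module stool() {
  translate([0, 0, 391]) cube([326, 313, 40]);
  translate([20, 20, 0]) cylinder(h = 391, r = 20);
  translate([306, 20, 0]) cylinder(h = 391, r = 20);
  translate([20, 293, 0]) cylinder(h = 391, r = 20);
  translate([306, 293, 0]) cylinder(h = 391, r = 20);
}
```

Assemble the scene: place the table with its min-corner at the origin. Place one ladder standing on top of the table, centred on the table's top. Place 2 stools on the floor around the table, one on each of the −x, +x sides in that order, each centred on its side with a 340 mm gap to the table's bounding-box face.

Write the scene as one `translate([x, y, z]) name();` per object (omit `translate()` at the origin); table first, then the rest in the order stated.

table();
translate([598, 355, 766]) ladder();
translate([-666, 214, 0]) stool();
translate([1898, 214, 0]) stool();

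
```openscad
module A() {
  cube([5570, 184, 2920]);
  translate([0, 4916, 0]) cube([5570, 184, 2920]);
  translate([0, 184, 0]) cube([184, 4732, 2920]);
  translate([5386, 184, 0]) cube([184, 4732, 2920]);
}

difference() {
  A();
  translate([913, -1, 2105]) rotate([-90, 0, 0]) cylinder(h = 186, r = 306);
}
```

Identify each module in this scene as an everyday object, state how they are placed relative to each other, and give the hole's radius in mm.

A is a house frame. The house frame has a circular hole through its front wall. The hole's radius is 306 mm.

The subtracted cylinder has r = 306 mm.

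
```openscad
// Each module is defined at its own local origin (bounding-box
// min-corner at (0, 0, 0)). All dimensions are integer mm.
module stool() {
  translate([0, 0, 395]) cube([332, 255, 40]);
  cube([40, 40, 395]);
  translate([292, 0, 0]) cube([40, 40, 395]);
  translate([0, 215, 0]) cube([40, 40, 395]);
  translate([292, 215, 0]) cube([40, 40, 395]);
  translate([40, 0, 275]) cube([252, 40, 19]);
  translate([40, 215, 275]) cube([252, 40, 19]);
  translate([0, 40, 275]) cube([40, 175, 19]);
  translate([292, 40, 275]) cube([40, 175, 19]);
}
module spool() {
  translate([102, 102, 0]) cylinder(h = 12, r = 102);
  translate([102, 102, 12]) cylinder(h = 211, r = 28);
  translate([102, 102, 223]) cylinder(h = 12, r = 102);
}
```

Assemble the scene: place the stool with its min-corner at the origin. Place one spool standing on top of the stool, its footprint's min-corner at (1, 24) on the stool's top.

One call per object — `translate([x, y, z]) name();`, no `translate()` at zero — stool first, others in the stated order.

stool();
translate([1, 24, 435]) spool();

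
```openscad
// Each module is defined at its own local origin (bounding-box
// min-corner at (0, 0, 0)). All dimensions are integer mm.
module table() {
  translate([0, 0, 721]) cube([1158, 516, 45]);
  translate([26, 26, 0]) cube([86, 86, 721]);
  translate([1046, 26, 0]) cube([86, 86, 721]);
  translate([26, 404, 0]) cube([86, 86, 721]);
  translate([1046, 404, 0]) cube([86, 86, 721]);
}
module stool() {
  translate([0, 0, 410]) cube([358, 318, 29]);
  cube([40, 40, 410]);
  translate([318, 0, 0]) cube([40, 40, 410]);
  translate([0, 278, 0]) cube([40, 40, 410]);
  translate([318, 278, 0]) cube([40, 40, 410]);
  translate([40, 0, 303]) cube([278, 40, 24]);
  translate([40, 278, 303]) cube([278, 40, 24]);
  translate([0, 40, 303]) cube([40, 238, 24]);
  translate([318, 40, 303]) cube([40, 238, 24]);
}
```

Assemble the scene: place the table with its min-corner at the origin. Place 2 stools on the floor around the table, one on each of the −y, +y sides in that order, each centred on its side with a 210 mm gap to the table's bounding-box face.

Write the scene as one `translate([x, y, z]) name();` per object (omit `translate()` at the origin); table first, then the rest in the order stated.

table();
translate([400, -528, 0]) stool();
translate([400, 726, 0]) stool();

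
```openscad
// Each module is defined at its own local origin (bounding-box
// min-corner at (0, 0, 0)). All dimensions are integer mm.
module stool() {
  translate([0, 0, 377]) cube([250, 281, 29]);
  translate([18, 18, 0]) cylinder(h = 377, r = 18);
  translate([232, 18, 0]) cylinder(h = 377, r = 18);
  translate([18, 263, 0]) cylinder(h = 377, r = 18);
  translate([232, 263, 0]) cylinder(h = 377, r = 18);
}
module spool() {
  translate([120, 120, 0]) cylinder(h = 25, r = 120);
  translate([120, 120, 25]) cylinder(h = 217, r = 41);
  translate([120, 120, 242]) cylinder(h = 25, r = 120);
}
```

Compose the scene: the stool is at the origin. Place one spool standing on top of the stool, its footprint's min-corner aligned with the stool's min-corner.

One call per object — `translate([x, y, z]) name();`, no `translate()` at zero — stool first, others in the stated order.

stool();
translate([0, 0, 406]) spool();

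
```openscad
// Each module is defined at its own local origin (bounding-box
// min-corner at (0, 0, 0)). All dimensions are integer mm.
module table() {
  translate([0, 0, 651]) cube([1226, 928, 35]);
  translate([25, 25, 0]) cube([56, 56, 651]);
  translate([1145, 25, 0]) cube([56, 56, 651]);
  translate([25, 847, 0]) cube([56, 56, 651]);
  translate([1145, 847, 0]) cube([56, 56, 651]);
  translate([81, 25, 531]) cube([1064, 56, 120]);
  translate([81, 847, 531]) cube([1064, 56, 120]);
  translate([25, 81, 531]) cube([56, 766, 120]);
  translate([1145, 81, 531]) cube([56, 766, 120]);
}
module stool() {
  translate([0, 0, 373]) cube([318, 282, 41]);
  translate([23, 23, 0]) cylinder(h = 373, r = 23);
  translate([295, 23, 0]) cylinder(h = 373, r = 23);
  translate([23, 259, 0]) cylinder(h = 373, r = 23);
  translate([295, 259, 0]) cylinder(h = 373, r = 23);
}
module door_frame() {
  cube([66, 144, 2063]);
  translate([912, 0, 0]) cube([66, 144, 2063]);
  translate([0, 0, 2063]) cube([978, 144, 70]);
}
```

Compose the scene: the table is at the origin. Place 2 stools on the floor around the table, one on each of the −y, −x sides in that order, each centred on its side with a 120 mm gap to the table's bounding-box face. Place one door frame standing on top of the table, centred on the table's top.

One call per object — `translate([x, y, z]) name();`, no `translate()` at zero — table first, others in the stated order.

table();
translate([454, -402, 0]) stool();
translate([-438, 323, 0]) stool();
translate([124, 392, 686]) door_frame();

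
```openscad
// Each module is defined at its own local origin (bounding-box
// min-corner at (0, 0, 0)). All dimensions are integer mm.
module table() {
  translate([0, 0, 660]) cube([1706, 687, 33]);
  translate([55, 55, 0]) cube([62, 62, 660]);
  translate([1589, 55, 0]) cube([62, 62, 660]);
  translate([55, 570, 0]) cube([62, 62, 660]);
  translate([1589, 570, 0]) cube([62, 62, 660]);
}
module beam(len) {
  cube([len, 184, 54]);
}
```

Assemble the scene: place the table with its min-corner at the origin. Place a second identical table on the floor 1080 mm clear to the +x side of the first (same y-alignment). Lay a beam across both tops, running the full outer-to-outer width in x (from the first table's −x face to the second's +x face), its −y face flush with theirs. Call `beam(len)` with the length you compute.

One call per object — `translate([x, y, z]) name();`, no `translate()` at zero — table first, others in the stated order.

table();
translate([2786, 0, 0]) table();
translate([0, 0, 693]) beam(4492);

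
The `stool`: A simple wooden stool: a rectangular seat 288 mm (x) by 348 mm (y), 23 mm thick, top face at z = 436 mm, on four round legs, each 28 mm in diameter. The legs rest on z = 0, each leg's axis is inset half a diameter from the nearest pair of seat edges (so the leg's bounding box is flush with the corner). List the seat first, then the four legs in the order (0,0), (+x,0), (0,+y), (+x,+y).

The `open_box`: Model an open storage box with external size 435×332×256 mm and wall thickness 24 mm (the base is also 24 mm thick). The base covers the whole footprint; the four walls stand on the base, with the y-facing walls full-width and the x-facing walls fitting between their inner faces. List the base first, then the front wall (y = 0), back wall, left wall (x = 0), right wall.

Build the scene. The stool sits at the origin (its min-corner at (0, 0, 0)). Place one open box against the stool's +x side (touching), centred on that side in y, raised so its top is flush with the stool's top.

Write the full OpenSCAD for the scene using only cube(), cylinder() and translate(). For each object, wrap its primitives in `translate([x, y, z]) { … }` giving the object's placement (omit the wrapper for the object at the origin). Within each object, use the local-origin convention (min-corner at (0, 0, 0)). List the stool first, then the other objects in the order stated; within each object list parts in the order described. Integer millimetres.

translate([0, 0, 413]) cube([288, 348, 23]);
translate([14, 14, 0]) cylinder(h = 413, r = 14);
translate([274, 14, 0]) cylinder(h = 413, r = 14);
translate([14, 334, 0]) cylinder(h = 413, r = 14);
translate([274, 334, 0]) cylinder(h = 413, r = 14);
translate([288, 8, 180]) {
  cube([435, 332, 24]);
  translate([0, 0, 24]) cube([435, 24, 232]);
  translate([0, 308, 24]) cube([435, 24, 232]);
  translate([0, 24, 24]) cube([24, 284, 232]);
  translate([411, 24, 24]) cube([24, 284, 232]);
}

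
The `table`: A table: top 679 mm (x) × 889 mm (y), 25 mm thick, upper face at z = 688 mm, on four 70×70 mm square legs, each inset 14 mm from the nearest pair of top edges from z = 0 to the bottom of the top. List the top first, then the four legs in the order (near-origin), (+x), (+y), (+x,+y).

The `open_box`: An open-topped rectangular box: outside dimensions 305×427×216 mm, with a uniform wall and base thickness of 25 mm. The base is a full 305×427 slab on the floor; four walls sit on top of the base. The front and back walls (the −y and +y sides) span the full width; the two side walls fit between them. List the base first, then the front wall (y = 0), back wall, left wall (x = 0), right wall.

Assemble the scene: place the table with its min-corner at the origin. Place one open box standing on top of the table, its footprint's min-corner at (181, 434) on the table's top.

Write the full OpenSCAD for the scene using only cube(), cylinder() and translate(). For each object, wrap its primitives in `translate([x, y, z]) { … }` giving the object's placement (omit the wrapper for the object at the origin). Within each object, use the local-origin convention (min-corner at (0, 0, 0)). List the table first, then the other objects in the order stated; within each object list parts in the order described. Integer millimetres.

translate([0, 0, 663]) cube([679, 889, 25]);
translate([14, 14, 0]) cube([70, 70, 663]);
translate([595, 14, 0]) cube([70, 70, 663]);
translate([14, 805, 0]) cube([70, 70, 663]);
translate([595, 805, 0]) cube([70, 70, 663]);
translate([181, 434, 688]) {
  cube([305, 427, 25]);
  translate([0, 0, 25]) cube([305, 25, 191]);
  translate([0, 402, 25]) cube([305, 25, 191]);
  translate([0, 25, 25]) cube([25, 377, 191]);
  translate([280, 25, 25]) cube([25, 377, 191]);
}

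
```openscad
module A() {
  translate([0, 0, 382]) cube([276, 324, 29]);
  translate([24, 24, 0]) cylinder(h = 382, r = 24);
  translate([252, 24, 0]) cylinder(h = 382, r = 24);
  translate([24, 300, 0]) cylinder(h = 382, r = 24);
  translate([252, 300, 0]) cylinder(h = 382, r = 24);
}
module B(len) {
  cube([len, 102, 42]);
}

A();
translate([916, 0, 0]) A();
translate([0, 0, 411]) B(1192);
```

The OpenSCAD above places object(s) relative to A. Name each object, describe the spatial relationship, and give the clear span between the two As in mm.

A is a stool. B is a beam. A beam spans the tops of two stools. The clear span between the two stools is 640 mm.

Second stool starts at x = 916; first ends at x = 276; clear span = 916 − 276 = 640 mm.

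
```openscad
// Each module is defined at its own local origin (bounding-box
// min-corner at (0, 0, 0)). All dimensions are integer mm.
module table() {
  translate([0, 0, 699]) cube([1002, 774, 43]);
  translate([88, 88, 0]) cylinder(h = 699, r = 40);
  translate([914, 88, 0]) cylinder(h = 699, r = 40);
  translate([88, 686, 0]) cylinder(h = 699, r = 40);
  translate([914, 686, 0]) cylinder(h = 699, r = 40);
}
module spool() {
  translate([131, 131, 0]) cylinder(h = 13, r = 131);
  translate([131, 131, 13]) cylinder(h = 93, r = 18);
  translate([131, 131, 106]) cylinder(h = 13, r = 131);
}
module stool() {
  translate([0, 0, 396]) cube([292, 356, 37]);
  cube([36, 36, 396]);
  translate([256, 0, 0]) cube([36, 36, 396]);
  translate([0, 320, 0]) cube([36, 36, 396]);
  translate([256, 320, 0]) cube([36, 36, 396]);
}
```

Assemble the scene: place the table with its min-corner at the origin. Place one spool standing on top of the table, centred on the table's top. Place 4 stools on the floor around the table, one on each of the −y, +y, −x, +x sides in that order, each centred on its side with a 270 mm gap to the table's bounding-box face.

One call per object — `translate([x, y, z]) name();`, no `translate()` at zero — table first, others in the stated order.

table();
translate([370, 256, 742]) spool();
translate([355, -626, 0]) stool();
translate([355, 1044, 0]) stool();
translate([-562, 209, 0]) stool();
translate([1272, 209, 0]) stool();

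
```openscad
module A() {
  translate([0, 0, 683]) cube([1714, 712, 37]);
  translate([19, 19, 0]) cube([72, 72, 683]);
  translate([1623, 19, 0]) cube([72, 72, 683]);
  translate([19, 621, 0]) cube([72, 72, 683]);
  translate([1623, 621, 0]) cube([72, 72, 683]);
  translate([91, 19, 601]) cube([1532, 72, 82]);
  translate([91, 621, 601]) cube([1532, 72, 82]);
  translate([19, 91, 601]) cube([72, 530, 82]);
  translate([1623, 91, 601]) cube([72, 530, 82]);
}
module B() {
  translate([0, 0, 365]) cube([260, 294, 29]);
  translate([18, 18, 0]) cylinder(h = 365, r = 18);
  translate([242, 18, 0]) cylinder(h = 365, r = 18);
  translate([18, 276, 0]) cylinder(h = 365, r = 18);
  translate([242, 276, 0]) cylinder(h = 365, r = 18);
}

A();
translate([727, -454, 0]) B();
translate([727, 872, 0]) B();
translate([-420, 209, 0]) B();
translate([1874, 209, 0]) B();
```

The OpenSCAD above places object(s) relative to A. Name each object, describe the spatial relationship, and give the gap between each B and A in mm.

A is a table. B is a stool. Four stools sit around the table at the −y, +y, −x, +x sides. The gap between each stool and the table is 160 mm.

Each stool's nearest face is 160 mm from the table's bounding box.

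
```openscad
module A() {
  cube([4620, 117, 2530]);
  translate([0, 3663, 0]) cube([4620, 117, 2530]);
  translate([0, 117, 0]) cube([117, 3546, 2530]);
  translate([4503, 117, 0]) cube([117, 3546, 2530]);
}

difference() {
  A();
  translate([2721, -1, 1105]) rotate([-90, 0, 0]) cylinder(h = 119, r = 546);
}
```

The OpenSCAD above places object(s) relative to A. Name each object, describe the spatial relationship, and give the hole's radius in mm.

A is a house frame. The house frame has a circular hole through its front wall. The hole's radius is 546 mm.

The subtracted cylinder has r = 546 mm.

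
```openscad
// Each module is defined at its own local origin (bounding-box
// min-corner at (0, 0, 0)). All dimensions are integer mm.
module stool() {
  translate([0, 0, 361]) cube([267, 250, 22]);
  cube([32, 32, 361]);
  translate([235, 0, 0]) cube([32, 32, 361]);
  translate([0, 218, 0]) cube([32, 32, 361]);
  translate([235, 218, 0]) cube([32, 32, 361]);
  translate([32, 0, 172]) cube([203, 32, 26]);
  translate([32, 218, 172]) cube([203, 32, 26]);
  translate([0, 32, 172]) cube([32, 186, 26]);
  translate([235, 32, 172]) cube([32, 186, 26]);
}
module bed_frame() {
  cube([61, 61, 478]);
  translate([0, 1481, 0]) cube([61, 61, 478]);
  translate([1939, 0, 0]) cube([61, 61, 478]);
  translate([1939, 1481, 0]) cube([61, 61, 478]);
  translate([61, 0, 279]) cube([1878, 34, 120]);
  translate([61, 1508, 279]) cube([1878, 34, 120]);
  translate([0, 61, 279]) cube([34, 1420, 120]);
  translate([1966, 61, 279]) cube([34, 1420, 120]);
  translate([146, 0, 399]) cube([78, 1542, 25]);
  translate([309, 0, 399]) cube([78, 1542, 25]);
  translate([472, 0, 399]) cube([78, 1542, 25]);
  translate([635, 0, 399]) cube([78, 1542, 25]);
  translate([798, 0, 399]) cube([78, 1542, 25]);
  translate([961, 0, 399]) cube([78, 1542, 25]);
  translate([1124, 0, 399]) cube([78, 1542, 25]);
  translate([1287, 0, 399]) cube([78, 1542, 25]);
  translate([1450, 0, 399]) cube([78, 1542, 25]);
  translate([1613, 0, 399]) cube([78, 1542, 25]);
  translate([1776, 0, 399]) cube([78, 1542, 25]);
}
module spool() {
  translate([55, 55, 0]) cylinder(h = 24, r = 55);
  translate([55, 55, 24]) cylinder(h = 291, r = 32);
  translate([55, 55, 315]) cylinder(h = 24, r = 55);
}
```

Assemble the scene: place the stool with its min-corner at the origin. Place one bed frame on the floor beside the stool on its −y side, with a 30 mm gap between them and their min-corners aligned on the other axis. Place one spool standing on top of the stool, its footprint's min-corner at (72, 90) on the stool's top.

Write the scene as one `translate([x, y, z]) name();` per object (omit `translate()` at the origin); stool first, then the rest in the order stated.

stool();
translate([0, -1572, 0]) bed_frame();
translate([72, 90, 383]) spool();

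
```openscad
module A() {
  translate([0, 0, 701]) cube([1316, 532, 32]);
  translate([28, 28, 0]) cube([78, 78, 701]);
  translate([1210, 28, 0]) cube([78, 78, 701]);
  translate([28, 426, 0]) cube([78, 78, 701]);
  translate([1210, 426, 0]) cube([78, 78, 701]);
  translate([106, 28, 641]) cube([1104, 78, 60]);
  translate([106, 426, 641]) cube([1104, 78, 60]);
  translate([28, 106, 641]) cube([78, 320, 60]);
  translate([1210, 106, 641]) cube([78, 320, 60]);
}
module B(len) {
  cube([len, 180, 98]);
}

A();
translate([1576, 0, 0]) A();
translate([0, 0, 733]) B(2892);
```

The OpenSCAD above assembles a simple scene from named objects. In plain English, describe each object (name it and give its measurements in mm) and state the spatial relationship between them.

A is a table: top 1316 mm (x) × 532 mm (y), 32 mm thick, upper face at z = 733 mm, on four 78×78 mm square legs, each inset 28 mm from the nearest pair of top edges, running from z = 0 to the bottom of the top. Four apron rails, 78 mm thick and 60 mm tall, run between adjacent legs with their top edges flush with the underside of the top and their outer faces flush with the legs' outer faces.

B is a rectangular beam 2892 mm long (x), 180 mm deep (y), 98 mm thick (z).

The beam spans the tops of two tables placed 260 mm apart, resting at z = 733 mm.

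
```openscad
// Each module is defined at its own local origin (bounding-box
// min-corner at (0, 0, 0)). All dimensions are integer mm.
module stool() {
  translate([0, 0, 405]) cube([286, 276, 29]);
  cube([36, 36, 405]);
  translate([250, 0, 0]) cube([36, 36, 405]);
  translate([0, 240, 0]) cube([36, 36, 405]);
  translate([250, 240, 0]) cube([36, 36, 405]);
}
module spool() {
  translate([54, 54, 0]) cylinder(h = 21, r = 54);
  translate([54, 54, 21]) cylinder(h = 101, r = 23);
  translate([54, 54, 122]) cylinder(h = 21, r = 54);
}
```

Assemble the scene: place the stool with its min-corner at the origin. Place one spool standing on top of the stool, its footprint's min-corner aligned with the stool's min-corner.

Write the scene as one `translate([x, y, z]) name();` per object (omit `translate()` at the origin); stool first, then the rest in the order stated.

stool();
translate([0, 0, 434]) spool();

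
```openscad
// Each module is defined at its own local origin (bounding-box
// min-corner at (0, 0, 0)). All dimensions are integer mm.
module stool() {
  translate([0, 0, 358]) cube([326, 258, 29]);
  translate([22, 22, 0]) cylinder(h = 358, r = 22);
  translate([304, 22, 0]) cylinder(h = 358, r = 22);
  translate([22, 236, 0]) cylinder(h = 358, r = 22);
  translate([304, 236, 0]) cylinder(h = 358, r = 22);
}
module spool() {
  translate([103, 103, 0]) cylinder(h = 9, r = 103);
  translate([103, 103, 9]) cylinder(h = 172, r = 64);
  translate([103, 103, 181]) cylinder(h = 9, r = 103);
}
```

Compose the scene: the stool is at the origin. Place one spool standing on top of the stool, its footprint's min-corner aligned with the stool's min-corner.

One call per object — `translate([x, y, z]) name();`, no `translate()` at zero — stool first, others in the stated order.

stool();
translate([0, 0, 387]) spool();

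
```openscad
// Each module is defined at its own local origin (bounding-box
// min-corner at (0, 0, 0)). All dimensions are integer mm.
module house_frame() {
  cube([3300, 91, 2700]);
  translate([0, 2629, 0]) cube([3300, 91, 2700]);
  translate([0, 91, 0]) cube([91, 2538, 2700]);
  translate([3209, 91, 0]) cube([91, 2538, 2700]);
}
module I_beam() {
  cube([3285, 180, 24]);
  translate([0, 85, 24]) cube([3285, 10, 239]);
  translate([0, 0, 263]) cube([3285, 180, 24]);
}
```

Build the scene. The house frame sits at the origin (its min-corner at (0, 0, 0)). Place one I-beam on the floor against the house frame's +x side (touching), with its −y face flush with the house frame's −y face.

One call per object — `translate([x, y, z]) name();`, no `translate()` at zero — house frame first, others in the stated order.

house_frame();
translate([3300, 0, 0]) I_beam();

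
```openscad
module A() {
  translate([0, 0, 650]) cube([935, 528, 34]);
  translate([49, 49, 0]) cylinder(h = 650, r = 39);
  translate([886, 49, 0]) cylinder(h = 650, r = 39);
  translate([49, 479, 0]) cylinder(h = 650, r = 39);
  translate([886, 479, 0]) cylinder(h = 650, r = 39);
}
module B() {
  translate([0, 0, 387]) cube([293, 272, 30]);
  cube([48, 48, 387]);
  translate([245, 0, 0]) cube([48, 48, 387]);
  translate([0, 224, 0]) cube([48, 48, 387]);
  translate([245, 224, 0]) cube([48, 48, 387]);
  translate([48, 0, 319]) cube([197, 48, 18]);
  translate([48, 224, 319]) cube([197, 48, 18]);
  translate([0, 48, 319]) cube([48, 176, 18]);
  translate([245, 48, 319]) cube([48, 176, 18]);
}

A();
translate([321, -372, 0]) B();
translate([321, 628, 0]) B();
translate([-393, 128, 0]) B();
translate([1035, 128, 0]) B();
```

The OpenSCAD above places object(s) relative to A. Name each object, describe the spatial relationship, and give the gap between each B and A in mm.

A is a table. B is a stool. Four stools sit around the table at the −y, +y, −x, +x sides. The gap between each stool and the table is 100 mm.

Each stool's nearest face is 100 mm from the table's bounding box.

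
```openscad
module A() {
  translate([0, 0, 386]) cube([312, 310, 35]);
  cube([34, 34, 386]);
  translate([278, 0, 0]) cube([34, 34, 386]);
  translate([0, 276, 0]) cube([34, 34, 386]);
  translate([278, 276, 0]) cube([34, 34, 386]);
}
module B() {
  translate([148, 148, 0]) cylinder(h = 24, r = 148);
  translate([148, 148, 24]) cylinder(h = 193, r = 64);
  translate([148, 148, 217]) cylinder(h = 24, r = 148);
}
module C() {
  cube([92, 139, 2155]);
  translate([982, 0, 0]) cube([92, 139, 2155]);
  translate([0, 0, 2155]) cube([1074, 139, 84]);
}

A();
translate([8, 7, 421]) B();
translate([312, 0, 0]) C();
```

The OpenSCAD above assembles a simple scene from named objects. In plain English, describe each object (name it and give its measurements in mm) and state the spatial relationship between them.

A is a four-legged stool. The seat is a 312×310×35 mm slab whose top surface is at z = 421 mm; four square legs, each 34×34 mm in cross-section, run from the floor (z = 0) to the underside of the seat, each flush with a corner of the seat.

B is a spool: two coaxial disc flanges of radius 148 mm and thickness 24 mm, joined by a core cylinder of radius 64 mm and height 193 mm. The lower flange rests on z = 0 and the three cylinders share a vertical axis.

C is a door frame. The clear opening is 890 mm wide and 2155 mm high. Two 92 mm wide jambs, 139 mm deep, stand either side of the opening from the floor to the top of the opening. A 84 mm thick head sits across the top of both jambs, spanning the full outside width of the frame.

The spool is on top of the stool, centred. The door frame is against the stool's +x side, with their −y faces flush.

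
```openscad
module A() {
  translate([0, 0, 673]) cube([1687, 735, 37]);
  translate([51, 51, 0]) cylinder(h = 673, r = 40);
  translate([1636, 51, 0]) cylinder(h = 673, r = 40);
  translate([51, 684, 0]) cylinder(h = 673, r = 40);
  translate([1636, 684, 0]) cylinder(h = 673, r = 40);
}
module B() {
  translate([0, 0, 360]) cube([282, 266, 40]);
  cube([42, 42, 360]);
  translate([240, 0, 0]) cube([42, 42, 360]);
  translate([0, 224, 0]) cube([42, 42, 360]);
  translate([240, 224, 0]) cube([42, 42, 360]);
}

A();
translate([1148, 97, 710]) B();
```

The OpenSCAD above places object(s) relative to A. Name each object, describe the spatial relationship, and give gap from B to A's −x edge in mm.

A is a table. B is a stool. The stool is on top of the table. The gap from the stool to the table's −x edge is 1148 mm.

The stool's min-x is at 1148; the table's min-x is 0; gap = 1148 mm.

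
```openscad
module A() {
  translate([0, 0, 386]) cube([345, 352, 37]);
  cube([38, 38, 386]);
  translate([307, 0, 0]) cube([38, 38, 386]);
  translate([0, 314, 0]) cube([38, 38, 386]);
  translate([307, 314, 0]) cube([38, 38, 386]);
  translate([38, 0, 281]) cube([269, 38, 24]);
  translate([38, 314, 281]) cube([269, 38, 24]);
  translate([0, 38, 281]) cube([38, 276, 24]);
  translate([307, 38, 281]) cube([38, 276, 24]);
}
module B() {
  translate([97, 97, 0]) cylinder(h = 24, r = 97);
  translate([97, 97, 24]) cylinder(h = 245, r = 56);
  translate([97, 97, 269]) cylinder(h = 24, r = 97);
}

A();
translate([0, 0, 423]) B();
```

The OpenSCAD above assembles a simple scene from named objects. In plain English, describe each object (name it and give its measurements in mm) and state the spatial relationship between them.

A is a four-legged stool. The seat is a 345×352×37 mm slab whose top surface is at z = 423 mm; four square legs, each 38×38 mm in cross-section, run from the floor (z = 0) to the underside of the seat, each flush with a corner of the seat. Four stretchers, 38 mm wide and 24 mm tall, connect adjacent legs with their undersides at z = 281 mm, each running between the inner faces of the legs it joins and aligned with the legs' outer faces on the other axis.

B is a spool: two coaxial disc flanges of radius 97 mm and thickness 24 mm, joined by a core cylinder of radius 56 mm and height 245 mm. The lower flange rests on z = 0 and the three cylinders share a vertical axis.

The spool is on top of the stool.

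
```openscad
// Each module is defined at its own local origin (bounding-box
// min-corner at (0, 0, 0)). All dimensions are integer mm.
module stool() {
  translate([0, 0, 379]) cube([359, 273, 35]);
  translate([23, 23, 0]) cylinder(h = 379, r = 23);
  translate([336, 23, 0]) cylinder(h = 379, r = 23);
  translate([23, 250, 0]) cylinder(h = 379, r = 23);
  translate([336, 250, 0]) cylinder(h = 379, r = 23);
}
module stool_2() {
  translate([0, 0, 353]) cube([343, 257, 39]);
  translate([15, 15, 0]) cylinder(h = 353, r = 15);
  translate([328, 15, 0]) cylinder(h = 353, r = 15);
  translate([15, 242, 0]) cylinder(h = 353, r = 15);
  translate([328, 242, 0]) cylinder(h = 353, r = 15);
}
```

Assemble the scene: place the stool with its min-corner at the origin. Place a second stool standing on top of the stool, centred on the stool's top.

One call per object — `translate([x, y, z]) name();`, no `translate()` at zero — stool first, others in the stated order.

stool();
translate([8, 8, 414]) stool_2();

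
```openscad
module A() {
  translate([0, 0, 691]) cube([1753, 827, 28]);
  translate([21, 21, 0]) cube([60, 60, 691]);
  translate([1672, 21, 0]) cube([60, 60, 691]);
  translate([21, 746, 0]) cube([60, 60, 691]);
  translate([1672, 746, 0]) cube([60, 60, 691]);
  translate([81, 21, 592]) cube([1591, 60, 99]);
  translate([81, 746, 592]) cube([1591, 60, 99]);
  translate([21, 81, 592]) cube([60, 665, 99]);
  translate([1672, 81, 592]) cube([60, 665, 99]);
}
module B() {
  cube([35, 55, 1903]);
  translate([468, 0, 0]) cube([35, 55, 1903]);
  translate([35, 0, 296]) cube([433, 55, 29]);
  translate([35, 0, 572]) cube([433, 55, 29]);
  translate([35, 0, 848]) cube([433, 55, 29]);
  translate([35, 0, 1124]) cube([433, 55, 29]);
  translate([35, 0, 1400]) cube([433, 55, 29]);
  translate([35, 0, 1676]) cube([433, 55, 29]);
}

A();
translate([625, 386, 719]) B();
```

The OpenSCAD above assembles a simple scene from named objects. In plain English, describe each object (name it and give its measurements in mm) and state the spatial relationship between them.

A is a table with a 1753×827 mm rectangular top, 28 mm thick, top surface at z = 719 mm, supported by four 60×60 mm square legs, each inset 21 mm from the nearest pair of top edges, running from the floor. Four apron rails, 60 mm thick and 99 mm tall, run between adjacent legs with their top edges flush with the underside of the top and their outer faces flush with the legs' outer faces.

B is a wooden ladder with two side rails of 35×55 mm section and 1903 mm height, set 503 mm apart overall. Between them run 6 rectangular rungs (55 mm deep, 29 mm thick), front faces flush with the rails' −y face. The bottom of the first rung is 296 mm above the floor and each subsequent rung is 276 mm higher than the one below.

The ladder is on top of the table, centred.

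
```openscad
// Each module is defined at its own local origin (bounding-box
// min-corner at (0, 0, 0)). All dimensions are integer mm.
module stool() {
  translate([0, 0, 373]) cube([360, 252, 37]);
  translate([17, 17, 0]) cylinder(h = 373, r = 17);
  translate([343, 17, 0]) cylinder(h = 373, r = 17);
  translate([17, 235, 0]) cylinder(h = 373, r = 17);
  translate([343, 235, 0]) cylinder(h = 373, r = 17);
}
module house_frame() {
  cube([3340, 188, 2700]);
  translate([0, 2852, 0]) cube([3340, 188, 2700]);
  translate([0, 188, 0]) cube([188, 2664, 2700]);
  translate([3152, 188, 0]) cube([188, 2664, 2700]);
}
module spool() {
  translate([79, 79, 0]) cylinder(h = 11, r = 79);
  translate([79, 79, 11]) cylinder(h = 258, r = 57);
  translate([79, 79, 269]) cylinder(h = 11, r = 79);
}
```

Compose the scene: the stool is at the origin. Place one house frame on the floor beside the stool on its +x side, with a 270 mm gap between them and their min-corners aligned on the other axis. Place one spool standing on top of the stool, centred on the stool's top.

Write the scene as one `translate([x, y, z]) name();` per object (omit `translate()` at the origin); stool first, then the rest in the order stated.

stool();
translate([630, 0, 0]) house_frame();
translate([101, 47, 410]) spool();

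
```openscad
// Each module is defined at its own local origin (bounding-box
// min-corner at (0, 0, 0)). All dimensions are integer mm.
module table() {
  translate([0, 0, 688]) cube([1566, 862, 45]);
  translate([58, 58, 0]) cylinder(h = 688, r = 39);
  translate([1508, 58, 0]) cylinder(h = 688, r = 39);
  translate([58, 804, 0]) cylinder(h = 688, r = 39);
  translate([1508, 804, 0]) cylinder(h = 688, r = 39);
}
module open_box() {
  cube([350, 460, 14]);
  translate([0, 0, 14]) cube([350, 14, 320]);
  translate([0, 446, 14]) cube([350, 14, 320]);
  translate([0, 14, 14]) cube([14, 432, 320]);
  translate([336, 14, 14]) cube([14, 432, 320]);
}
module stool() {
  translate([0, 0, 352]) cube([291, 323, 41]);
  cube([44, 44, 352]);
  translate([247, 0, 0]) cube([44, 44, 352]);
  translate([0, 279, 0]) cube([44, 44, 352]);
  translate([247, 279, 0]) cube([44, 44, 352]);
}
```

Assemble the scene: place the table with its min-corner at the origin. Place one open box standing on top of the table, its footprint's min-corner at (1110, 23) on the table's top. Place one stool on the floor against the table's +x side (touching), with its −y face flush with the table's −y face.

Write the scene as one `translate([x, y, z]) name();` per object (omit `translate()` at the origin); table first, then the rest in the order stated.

table();
translate([1110, 23, 733]) open_box();
translate([1566, 0, 0]) stool();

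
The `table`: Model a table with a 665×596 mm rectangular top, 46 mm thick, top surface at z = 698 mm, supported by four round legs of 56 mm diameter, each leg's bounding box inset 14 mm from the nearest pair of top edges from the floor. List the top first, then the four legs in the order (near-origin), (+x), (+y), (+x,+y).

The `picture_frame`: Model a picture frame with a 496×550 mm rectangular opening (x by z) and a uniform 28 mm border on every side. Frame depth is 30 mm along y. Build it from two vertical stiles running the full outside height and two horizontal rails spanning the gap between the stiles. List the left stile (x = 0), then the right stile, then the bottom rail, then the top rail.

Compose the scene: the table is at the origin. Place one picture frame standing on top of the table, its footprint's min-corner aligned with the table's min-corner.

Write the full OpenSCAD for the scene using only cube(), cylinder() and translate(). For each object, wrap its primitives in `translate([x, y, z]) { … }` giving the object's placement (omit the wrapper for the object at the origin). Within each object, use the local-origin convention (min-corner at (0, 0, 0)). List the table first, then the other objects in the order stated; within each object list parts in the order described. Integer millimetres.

translate([0, 0, 652]) cube([665, 596, 46]);
translate([42, 42, 0]) cylinder(h = 652, r = 28);
translate([623, 42, 0]) cylinder(h = 652, r = 28);
translate([42, 554, 0]) cylinder(h = 652, r = 28);
translate([623, 554, 0]) cylinder(h = 652, r = 28);
translate([0, 0, 698]) {
  cube([28, 30, 606]);
  translate([524, 0, 0]) cube([28, 30, 606]);
  translate([28, 0, 0]) cube([496, 30, 28]);
  translate([28, 0, 578]) cube([496, 30, 28]);
}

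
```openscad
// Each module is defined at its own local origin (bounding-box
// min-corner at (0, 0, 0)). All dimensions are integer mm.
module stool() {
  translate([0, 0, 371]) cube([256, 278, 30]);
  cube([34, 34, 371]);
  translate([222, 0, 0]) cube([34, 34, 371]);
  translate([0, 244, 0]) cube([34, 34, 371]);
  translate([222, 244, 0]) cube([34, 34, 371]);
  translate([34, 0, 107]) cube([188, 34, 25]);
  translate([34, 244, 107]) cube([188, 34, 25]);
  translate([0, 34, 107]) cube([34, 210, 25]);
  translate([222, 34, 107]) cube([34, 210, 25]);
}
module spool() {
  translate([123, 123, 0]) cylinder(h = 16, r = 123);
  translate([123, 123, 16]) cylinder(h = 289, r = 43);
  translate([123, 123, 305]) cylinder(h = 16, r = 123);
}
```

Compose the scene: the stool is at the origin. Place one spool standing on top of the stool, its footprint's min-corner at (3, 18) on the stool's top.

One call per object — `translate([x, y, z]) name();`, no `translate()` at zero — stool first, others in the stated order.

stool();
translate([3, 18, 401]) spool();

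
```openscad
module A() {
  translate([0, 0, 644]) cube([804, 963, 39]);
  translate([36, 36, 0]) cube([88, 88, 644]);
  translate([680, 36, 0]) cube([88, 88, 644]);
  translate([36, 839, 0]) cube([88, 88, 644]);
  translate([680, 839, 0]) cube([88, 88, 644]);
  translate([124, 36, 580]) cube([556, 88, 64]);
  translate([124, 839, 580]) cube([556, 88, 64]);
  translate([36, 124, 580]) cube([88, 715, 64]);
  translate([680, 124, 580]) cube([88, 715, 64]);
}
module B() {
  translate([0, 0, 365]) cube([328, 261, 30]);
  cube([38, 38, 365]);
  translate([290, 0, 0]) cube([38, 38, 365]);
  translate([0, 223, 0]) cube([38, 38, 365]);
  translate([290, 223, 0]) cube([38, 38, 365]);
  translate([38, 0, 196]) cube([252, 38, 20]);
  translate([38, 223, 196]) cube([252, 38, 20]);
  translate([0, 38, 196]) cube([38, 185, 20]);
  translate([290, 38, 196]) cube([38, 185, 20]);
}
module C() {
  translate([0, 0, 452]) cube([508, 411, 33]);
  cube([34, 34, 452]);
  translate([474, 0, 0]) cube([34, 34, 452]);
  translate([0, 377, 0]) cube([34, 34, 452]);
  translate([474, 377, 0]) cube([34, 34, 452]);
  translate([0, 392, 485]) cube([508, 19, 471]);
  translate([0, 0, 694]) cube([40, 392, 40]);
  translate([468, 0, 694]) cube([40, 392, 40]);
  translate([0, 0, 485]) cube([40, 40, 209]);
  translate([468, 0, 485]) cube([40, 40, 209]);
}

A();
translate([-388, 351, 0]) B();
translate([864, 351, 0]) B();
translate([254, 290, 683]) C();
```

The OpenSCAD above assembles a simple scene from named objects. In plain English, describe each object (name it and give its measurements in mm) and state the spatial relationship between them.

A is a table: top 804 mm (x) × 963 mm (y), 39 mm thick, upper face at z = 683 mm, on four 88×88 mm square legs, each inset 36 mm from the nearest pair of top edges, running from z = 0 to the bottom of the top. Four apron rails, 88 mm thick and 64 mm tall, run between adjacent legs with their top edges flush with the underside of the top and their outer faces flush with the legs' outer faces.

B is a four-legged stool. The seat is a 328×261×30 mm slab whose top surface is at z = 395 mm; four square legs, each 38×38 mm in cross-section, run from the floor (z = 0) to the underside of the seat, each flush with a corner of the seat. Four stretchers, 38 mm wide and 20 mm tall, connect adjacent legs with their undersides at z = 196 mm, each running between the inner faces of the legs it joins and aligned with the legs' outer faces on the other axis.

C is a chair: 508×411 mm seat, 33 mm thick, top at z = 485 mm, on four 34 mm square corner legs flush with the seat edges. A 19 mm thick backrest slab spans the full seat width, extending 471 mm above the seat top, its back face flush with the seat's +y edge. Two armrests of 40×40 mm section run along each side from the seat's front edge to the front of the backrest, top faces 249 mm above the seat top and outer faces flush with the seat's x-edges; a 40×40 mm post under the front of each armrest stands on the seat at the front corner.

Two stools sit around the table at the −x, +x sides. The chair is on top of the table.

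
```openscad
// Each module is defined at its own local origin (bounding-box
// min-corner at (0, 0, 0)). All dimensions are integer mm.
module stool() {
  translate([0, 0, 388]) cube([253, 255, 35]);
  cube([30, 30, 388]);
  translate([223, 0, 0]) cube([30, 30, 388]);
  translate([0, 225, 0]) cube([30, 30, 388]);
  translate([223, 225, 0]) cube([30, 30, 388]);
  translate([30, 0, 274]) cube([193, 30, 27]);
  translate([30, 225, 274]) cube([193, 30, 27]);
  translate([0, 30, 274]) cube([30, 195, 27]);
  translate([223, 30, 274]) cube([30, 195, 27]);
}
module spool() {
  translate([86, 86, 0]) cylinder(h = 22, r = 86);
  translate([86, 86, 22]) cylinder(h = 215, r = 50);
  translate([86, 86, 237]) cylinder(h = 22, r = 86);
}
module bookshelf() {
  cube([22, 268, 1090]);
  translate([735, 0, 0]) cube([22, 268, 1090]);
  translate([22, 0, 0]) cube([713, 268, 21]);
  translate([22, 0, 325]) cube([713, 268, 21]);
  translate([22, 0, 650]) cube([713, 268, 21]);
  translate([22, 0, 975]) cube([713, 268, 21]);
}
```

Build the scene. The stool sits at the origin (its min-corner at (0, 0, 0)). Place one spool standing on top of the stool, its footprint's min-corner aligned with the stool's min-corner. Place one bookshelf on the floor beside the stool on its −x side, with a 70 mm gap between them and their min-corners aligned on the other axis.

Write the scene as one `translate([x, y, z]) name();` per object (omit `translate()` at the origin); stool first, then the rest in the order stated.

stool();
translate([0, 0, 423]) spool();
translate([-827, 0, 0]) bookshelf();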